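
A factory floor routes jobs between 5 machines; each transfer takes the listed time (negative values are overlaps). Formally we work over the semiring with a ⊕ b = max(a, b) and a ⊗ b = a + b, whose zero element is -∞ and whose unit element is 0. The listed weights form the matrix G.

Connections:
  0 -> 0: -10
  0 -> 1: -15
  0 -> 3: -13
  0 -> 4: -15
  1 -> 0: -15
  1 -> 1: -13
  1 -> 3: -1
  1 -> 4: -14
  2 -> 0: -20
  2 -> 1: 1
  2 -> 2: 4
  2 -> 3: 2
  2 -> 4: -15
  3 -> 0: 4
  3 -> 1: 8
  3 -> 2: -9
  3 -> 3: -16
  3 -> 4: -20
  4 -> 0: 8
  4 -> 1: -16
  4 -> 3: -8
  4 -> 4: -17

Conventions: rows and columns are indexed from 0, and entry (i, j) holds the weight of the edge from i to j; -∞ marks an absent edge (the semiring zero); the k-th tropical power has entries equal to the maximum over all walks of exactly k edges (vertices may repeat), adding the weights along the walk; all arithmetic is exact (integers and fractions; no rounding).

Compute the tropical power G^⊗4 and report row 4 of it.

G^⊗2:
  [-7, -5, -22, -16, -25]
  [3, 7, -10, -14, -21]
  [6, 10, 8, 6, -11]
  [-6, -5, -5, 7, -6]
  [-2, 0, -17, -5, -7]
G^⊗3:
  [-12, -8, -18, -6, -19]
  [-7, -6, -6, 6, -7]
  [10, 14, 12, 10, -4]
  [11, 15, -1, -3, -13]
  [1, 3, -13, -1, -14]
G^⊗4:
  [-2, 2, -14, -9, -22]
  [10, 14, -2, -4, -14]
  [14, 18, 16, 14, 0]
  [1, 5, 3, 14, 1]
  [3, 7, -9, 2, -11]
Answer: row 4 of G^⊗4 = [3, 7, -9, 2, -11]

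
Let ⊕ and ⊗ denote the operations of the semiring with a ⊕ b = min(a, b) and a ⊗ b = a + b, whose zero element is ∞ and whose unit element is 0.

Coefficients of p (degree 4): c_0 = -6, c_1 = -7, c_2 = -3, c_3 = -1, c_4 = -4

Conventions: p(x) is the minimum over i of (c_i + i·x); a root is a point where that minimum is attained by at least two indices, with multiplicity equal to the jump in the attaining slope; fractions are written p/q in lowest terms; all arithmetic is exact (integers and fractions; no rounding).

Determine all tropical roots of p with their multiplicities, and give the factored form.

hull edge (i=0, c=-6) to (i=1, c=-7): slope -1, span 1
hull edge (i=1, c=-7) to (i=4, c=-4): slope 1, span 3
Factored form: p(x) = -4 ⊗ (x ⊕ (-1)) ⊗ (x ⊕ (-1)) ⊗ (x ⊕ (-1)) ⊗ (x ⊕ 1)
Answer: roots = -1 (mult 3), 1 (mult 1)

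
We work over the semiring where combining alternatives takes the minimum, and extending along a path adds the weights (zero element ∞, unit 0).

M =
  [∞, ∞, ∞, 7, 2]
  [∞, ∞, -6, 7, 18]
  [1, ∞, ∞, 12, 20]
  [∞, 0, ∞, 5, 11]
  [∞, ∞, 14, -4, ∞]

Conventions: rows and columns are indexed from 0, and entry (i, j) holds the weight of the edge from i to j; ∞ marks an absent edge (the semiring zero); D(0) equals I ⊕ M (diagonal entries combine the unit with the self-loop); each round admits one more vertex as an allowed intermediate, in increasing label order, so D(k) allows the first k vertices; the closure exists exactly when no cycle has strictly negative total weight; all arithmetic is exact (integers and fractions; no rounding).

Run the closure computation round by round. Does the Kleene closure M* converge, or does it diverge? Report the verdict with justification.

D(0):
  [0, ∞, ∞, 7, 2]
  [∞, 0, -6, 7, 18]
  [1, ∞, 0, 12, 20]
  [∞, 0, ∞, 0, 11]
  [∞, ∞, 14, -4, 0]
D(1):
  [0, ∞, ∞, 7, 2]
  [∞, 0, -6, 7, 18]
  [1, ∞, 0, 8, 3]
  [∞, 0, ∞, 0, 11]
  [∞, ∞, 14, -4, 0]
D(2):
  [0, ∞, ∞, 7, 2]
  [∞, 0, -6, 7, 18]
  [1, ∞, 0, 8, 3]
  [∞, 0, -6, 0, 11]
  [∞, ∞, 14, -4, 0]
D(3):
  [0, ∞, ∞, 7, 2]
  [-5, 0, -6, 2, -3]
  [1, ∞, 0, 8, 3]
  [-5, 0, -6, 0, -3]
  [15, ∞, 14, -4, 0]
Detection: at round 4, diagonal entry (4, 4) turns strictly negative.
Key observation: the cycle 4->3->1->2->0->4 has total weight (-4) + 0 + (-6) + 1 + 2, which is strictly negative.
Answer: DIVERGES — negative cycle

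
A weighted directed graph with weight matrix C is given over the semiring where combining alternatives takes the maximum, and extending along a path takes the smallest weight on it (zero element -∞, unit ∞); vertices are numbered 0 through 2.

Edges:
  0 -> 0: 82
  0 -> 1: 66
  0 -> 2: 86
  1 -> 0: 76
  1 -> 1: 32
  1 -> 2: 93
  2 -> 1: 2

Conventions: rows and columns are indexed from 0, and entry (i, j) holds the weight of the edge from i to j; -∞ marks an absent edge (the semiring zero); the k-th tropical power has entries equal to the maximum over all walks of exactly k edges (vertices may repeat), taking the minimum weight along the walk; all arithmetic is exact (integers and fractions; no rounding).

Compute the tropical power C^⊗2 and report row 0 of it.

C^⊗2:
  [82, 66, 82]
  [76, 66, 76]
  [2, 2, 2]
Answer: row 0 of C^⊗2 = [82, 66, 82]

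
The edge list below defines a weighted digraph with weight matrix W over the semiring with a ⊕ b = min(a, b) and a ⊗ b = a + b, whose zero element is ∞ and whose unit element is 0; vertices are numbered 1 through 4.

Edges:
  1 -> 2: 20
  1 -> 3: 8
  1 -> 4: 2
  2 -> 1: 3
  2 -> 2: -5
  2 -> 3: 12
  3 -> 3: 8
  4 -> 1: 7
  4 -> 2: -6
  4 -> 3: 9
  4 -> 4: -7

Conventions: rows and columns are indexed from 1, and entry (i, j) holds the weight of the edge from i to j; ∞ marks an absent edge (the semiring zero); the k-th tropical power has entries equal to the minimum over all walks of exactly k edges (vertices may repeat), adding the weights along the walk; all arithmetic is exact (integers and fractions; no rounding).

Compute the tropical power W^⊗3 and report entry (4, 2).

W^⊗2:
  [9, -4, 11, -5]
  [-2, -10, 7, 5]
  [∞, ∞, 16, ∞]
  [-3, -13, 2, -14]
W^⊗3:
  [-1, -11, 4, -12]
  [-7, -15, 2, -2]
  [∞, ∞, 24, ∞]
  [-10, -20, -5, -21]
Key observation: the optimum is the walk 4->4->4->2, with weight (-7) + (-7) + (-6) = -20.
Optimal value attained by: walk 4->4->4->2.
Answer: (W^⊗3)[4][2] = -20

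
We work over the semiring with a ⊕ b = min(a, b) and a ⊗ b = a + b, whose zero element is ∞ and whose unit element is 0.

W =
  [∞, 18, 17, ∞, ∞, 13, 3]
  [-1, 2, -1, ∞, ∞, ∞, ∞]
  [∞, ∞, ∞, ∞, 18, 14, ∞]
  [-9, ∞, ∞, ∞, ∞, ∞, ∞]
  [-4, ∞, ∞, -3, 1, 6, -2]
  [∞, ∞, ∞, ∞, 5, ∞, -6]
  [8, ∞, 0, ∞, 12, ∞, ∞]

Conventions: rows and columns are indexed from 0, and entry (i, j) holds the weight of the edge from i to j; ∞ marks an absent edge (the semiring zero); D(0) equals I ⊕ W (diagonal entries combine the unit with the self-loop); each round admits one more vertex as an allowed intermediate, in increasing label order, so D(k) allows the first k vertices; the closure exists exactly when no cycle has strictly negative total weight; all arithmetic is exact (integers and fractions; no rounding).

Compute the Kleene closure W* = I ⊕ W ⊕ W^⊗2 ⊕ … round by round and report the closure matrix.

D(0):
  [0, 18, 17, ∞, ∞, 13, 3]
  [-1, 0, -1, ∞, ∞, ∞, ∞]
  [∞, ∞, 0, ∞, 18, 14, ∞]
  [-9, ∞, ∞, 0, ∞, ∞, ∞]
  [-4, ∞, ∞, -3, 0, 6, -2]
  [∞, ∞, ∞, ∞, 5, 0, -6]
  [8, ∞, 0, ∞, 12, ∞, 0]
D(1):
  [0, 18, 17, ∞, ∞, 13, 3]
  [-1, 0, -1, ∞, ∞, 12, 2]
  [∞, ∞, 0, ∞, 18, 14, ∞]
  [-9, 9, 8, 0, ∞, 4, -6]
  [-4, 14, 13, -3, 0, 6, -2]
  [∞, ∞, ∞, ∞, 5, 0, -6]
  [8, 26, 0, ∞, 12, 21, 0]
D(2):
  [0, 18, 17, ∞, ∞, 13, 3]
  [-1, 0, -1, ∞, ∞, 12, 2]
  [∞, ∞, 0, ∞, 18, 14, ∞]
  [-9, 9, 8, 0, ∞, 4, -6]
  [-4, 14, 13, -3, 0, 6, -2]
  [∞, ∞, ∞, ∞, 5, 0, -6]
  [8, 26, 0, ∞, 12, 21, 0]
D(3):
  [0, 18, 17, ∞, 35, 13, 3]
  [-1, 0, -1, ∞, 17, 12, 2]
  [∞, ∞, 0, ∞, 18, 14, ∞]
  [-9, 9, 8, 0, 26, 4, -6]
  [-4, 14, 13, -3, 0, 6, -2]
  [∞, ∞, ∞, ∞, 5, 0, -6]
  [8, 26, 0, ∞, 12, 14, 0]
D(4):
  [0, 18, 17, ∞, 35, 13, 3]
  [-1, 0, -1, ∞, 17, 12, 2]
  [∞, ∞, 0, ∞, 18, 14, ∞]
  [-9, 9, 8, 0, 26, 4, -6]
  [-12, 6, 5, -3, 0, 1, -9]
  [∞, ∞, ∞, ∞, 5, 0, -6]
  [8, 26, 0, ∞, 12, 14, 0]
D(5):
  [0, 18, 17, 32, 35, 13, 3]
  [-1, 0, -1, 14, 17, 12, 2]
  [6, 24, 0, 15, 18, 14, 9]
  [-9, 9, 8, 0, 26, 4, -6]
  [-12, 6, 5, -3, 0, 1, -9]
  [-7, 11, 10, 2, 5, 0, -6]
  [0, 18, 0, 9, 12, 13, 0]
D(6):
  [0, 18, 17, 15, 18, 13, 3]
  [-1, 0, -1, 14, 17, 12, 2]
  [6, 24, 0, 15, 18, 14, 8]
  [-9, 9, 8, 0, 9, 4, -6]
  [-12, 6, 5, -3, 0, 1, -9]
  [-7, 11, 10, 2, 5, 0, -6]
  [0, 18, 0, 9, 12, 13, 0]
D(7):
  [0, 18, 3, 12, 15, 13, 3]
  [-1, 0, -1, 11, 14, 12, 2]
  [6, 24, 0, 15, 18, 14, 8]
  [-9, 9, -6, 0, 6, 4, -6]
  [-12, 6, -9, -3, 0, 1, -9]
  [-7, 11, -6, 2, 5, 0, -6]
  [0, 18, 0, 9, 12, 13, 0]
Answer: W* = [[0, 18, 3, 12, 15, 13, 3], [-1, 0, -1, 11, 14, 12, 2], [6, 24, 0, 15, 18, 14, 8], [-9, 9, -6, 0, 6, 4, -6], [-12, 6, -9, -3, 0, 1, -9], [-7, 11, -6, 2, 5, 0, -6], [0, 18, 0, 9, 12, 13, 0]]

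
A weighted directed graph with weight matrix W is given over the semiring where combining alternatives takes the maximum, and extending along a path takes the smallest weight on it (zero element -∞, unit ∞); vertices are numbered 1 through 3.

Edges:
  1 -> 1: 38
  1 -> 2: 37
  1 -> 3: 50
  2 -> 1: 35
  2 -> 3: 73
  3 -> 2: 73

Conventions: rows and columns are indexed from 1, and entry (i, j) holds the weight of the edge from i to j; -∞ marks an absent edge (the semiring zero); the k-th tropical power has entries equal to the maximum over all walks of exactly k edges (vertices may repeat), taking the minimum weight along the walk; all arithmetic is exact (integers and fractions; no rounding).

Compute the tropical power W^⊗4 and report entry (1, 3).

W^⊗2:
  [38, 50, 38]
  [35, 73, 35]
  [35, -∞, 73]
W^⊗3:
  [38, 38, 50]
  [35, 35, 73]
  [35, 73, 35]
W^⊗4:
  [38, 50, 38]
  [35, 73, 35]
  [35, 35, 73]
Key observation: the optimum is the walk 1->1->3->2->3, with weight 38 min 50 min 73 min 73 = 38.
Optimal value attained by: walk 1->1->3->2->3.
Answer: (W^⊗4)[1][3] = 38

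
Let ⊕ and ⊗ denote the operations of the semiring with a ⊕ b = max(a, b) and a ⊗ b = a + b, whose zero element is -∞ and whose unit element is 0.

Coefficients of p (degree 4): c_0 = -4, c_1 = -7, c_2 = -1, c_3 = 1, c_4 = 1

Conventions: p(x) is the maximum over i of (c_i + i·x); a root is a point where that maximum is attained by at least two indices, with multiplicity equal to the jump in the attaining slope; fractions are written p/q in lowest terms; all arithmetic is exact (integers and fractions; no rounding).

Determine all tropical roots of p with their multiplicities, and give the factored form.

hull edge (i=0, c=-4) to (i=3, c=1): slope 5/3, span 3
hull edge (i=3, c=1) to (i=4, c=1): slope 0, span 1
Factored form: p(x) = 1 ⊗ (x ⊕ (-5/3)) ⊗ (x ⊕ (-5/3)) ⊗ (x ⊕ (-5/3)) ⊗ (x ⊕ 0)
Answer: roots = -5/3 (mult 3), 0 (mult 1)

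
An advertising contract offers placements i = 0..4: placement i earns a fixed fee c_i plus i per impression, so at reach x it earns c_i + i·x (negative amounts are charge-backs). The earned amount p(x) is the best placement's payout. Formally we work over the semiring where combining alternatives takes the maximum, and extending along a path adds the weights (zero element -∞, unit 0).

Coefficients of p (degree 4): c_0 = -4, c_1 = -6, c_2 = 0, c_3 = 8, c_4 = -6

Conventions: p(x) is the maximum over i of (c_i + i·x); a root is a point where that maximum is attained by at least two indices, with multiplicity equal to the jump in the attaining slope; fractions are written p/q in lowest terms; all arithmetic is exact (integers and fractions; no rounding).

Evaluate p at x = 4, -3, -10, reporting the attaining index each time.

p(4) = max(-4+0·4=-4, -6+1·4=-2, 0+2·4=8, 8+3·4=20, -6+4·4=10) = 20 (attained by i=3)
p(-3) = max(-4+0·(-3)=-4, -6+1·(-3)=-9, 0+2·(-3)=-6, 8+3·(-3)=-1, -6+4·(-3)=-18) = -1 (attained by i=3)
p(-10) = max(-4+0·(-10)=-4, -6+1·(-10)=-16, 0+2·(-10)=-20, 8+3·(-10)=-22, -6+4·(-10)=-46) = -4 (attained by i=0)
Answer: p(4) = 20; p(-3) = -1; p(-10) = -4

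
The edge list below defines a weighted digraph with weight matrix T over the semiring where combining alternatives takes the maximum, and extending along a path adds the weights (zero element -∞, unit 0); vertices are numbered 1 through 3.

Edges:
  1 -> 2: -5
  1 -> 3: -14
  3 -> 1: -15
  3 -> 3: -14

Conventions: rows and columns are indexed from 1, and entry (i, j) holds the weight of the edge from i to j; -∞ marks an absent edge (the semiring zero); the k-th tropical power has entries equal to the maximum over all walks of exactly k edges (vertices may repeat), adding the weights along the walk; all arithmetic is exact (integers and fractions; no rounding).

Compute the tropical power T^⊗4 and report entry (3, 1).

T^⊗2:
  [-29, -∞, -28]
  [-∞, -∞, -∞]
  [-29, -20, -28]
T^⊗3:
  [-43, -34, -42]
  [-∞, -∞, -∞]
  [-43, -34, -42]
T^⊗4:
  [-57, -48, -56]
  [-∞, -∞, -∞]
  [-57, -48, -56]
Key observation: the optimum is the walk 3->3->3->3->1, with weight (-14) + (-14) + (-14) + (-15) = -57.
Optimal value attained by: walk 3->3->3->3->1.
Answer: (T^⊗4)[3][1] = -57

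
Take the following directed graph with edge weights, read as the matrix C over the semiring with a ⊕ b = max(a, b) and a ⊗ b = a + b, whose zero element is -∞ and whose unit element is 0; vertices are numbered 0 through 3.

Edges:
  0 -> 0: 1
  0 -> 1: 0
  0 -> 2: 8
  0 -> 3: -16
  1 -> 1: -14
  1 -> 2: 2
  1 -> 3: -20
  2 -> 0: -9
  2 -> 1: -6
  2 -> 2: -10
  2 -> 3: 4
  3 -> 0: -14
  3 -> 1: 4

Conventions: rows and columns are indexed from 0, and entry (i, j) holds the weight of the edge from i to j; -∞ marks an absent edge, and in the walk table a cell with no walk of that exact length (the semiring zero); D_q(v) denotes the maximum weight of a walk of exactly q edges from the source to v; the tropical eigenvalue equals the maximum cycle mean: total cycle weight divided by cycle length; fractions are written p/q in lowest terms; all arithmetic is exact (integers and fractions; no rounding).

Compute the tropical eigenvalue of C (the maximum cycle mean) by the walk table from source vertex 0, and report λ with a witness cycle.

q=0: [0, -∞, -∞, -∞]
q=1: [1, 0, 8, -16]
q=2: [2, 2, 9, 12]
q=3: [3, 16, 10, 13]
q=4: [4, 17, 18, 14]
Optimal cycle mean attained by: cycle 1->2->3->1, total 2 + 4 + 4, length 3.
Answer: λ = 10/3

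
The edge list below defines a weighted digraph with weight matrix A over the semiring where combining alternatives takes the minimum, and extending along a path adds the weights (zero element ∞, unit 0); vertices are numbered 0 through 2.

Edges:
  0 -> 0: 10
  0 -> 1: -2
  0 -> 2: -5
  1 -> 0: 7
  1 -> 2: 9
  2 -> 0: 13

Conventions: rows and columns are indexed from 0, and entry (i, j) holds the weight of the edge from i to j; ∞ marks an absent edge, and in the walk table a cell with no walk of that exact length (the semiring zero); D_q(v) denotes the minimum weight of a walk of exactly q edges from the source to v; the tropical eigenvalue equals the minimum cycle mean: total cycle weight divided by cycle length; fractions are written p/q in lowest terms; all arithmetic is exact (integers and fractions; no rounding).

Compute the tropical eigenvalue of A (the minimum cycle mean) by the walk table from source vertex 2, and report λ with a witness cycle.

q=0: [∞, ∞, 0]
q=1: [13, ∞, ∞]
q=2: [23, 11, 8]
q=3: [18, 21, 18]
Optimal cycle mean attained by: cycle 0->1->0, total (-2) + 7, length 2.
Answer: λ = 5/2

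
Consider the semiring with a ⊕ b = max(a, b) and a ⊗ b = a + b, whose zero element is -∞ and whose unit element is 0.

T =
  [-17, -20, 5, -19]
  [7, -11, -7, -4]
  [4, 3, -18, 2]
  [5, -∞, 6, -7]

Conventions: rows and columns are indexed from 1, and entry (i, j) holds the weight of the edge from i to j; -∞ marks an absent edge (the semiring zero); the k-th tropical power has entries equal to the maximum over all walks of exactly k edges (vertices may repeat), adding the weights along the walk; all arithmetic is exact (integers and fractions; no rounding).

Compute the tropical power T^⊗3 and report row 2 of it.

T^⊗2:
  [9, 8, -12, 7]
  [1, -4, 12, -5]
  [10, -8, 9, -1]
  [10, 9, 10, 8]
T^⊗3:
  [15, -3, 14, 4]
  [16, 15, 6, 14]
  [13, 12, 15, 11]
  [16, 13, 15, 12]
Answer: row 2 of T^⊗3 = [16, 15, 6, 14]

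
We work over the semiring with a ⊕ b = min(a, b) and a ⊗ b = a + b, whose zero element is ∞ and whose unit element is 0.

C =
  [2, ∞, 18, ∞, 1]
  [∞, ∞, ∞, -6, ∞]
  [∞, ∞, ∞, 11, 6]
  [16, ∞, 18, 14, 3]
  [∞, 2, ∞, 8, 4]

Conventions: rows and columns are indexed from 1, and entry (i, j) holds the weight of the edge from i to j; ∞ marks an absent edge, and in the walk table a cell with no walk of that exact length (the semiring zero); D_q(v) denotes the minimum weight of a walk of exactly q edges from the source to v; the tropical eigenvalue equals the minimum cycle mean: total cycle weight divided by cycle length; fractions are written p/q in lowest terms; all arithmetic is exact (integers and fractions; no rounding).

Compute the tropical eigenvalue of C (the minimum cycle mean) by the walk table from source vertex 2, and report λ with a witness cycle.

q=0: [∞, 0, ∞, ∞, ∞]
q=1: [∞, ∞, ∞, -6, ∞]
q=2: [10, ∞, 12, 8, -3]
q=3: [12, -1, 26, 5, 1]
q=4: [14, 3, 23, -7, 5]
q=5: [9, 7, 11, -3, -4]
Optimal cycle mean attained by: cycle 2->4->5->2, total (-6) + 3 + 2, length 3.
Answer: λ = -1/3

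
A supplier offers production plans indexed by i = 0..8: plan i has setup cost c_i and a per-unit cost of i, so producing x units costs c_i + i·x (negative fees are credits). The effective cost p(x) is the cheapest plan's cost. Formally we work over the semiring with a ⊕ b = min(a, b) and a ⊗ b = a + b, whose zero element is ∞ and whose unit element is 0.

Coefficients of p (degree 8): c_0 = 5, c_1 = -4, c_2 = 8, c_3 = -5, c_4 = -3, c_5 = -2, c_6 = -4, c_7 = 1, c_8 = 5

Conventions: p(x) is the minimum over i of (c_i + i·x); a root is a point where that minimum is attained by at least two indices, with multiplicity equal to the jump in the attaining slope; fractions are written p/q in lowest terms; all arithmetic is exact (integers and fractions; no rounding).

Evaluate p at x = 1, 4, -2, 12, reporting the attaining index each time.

p(1) = min(5+0·1=5, -4+1·1=-3, 8+2·1=10, -5+3·1=-2, -3+4·1=1, -2+5·1=3, -4+6·1=2, 1+7·1=8, 5+8·1=13) = -3 (attained by i=1)
p(4) = min(5+0·4=5, -4+1·4=0, 8+2·4=16, -5+3·4=7, -3+4·4=13, -2+5·4=18, -4+6·4=20, 1+7·4=29, 5+8·4=37) = 0 (attained by i=1)
p(-2) = min(5+0·(-2)=5, -4+1·(-2)=-6, 8+2·(-2)=4, -5+3·(-2)=-11, -3+4·(-2)=-11, -2+5·(-2)=-12, -4+6·(-2)=-16, 1+7·(-2)=-13, 5+8·(-2)=-11) = -16 (attained by i=6)
p(12) = min(5+0·12=5, -4+1·12=8, 8+2·12=32, -5+3·12=31, -3+4·12=45, -2+5·12=58, -4+6·12=68, 1+7·12=85, 5+8·12=101) = 5 (attained by i=0)
Answer: p(1) = -3; p(4) = 0; p(-2) = -16; p(12) = 5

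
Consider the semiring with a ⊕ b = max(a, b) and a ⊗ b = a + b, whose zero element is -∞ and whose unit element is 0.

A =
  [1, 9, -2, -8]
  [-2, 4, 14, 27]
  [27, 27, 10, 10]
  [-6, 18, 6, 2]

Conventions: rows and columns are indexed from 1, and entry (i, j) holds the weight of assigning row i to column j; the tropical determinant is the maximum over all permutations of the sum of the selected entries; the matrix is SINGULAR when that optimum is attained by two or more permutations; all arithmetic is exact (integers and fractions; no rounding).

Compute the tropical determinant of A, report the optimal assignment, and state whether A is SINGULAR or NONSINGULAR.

σ = (1, 2, 3, 4): 1 + 4 + 10 + 2 = 17
σ = (1, 2, 4, 3): 1 + 4 + 10 + 6 = 21
σ = (1, 3, 2, 4): 1 + 14 + 27 + 2 = 44
σ = (1, 3, 4, 2): 1 + 14 + 10 + 18 = 43
σ = (1, 4, 2, 3): 1 + 27 + 27 + 6 = 61
σ = (1, 4, 3, 2): 1 + 27 + 10 + 18 = 56
σ = (2, 1, 3, 4): 9 + (-2) + 10 + 2 = 19
σ = (2, 1, 4, 3): 9 + (-2) + 10 + 6 = 23
σ = (2, 3, 1, 4): 9 + 14 + 27 + 2 = 52
σ = (2, 3, 4, 1): 9 + 14 + 10 + (-6) = 27
σ = (2, 4, 1, 3): 9 + 27 + 27 + 6 = 69
σ = (2, 4, 3, 1): 9 + 27 + 10 + (-6) = 40
σ = (3, 1, 2, 4): (-2) + (-2) + 27 + 2 = 25
σ = (3, 1, 4, 2): (-2) + (-2) + 10 + 18 = 24
σ = (3, 2, 1, 4): (-2) + 4 + 27 + 2 = 31
σ = (3, 2, 4, 1): (-2) + 4 + 10 + (-6) = 6
σ = (3, 4, 1, 2): (-2) + 27 + 27 + 18 = 70
σ = (3, 4, 2, 1): (-2) + 27 + 27 + (-6) = 46
σ = (4, 1, 2, 3): (-8) + (-2) + 27 + 6 = 23
σ = (4, 1, 3, 2): (-8) + (-2) + 10 + 18 = 18
σ = (4, 2, 1, 3): (-8) + 4 + 27 + 6 = 29
σ = (4, 2, 3, 1): (-8) + 4 + 10 + (-6) = 0
σ = (4, 3, 1, 2): (-8) + 14 + 27 + 18 = 51
σ = (4, 3, 2, 1): (-8) + 14 + 27 + (-6) = 27
Optimal value attained by: σ = (3, 4, 1, 2).
Answer: det⊕(A) = 70; verdict: NONSINGULAR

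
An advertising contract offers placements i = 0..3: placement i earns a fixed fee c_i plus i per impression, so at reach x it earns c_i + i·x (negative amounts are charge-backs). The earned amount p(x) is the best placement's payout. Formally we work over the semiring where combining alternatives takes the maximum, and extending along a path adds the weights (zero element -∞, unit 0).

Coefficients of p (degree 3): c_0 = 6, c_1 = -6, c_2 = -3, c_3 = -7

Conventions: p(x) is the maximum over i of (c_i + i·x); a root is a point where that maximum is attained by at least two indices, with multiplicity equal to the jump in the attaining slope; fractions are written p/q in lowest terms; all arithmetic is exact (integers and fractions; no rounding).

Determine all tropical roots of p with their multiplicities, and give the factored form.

hull edge (i=0, c=6) to (i=3, c=-7): slope -13/3, span 3
Factored form: p(x) = -7 ⊗ (x ⊕ 13/3) ⊗ (x ⊕ 13/3) ⊗ (x ⊕ 13/3)
Answer: roots = 13/3 (mult 3)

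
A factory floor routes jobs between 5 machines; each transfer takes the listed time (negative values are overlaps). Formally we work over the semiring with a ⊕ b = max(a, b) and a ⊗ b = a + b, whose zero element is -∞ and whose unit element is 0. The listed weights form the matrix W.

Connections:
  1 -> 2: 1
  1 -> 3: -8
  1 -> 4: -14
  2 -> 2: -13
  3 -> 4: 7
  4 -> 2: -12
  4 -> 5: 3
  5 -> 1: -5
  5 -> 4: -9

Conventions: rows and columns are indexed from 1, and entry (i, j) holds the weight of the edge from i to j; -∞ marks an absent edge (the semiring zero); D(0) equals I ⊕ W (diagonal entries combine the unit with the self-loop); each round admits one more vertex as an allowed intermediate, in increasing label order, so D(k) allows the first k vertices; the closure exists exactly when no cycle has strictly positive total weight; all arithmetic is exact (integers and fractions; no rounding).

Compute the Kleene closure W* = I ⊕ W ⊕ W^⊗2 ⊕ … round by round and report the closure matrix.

D(0):
  [0, 1, -8, -14, -∞]
  [-∞, 0, -∞, -∞, -∞]
  [-∞, -∞, 0, 7, -∞]
  [-∞, -12, -∞, 0, 3]
  [-5, -∞, -∞, -9, 0]
D(1):
  [0, 1, -8, -14, -∞]
  [-∞, 0, -∞, -∞, -∞]
  [-∞, -∞, 0, 7, -∞]
  [-∞, -12, -∞, 0, 3]
  [-5, -4, -13, -9, 0]
D(2):
  [0, 1, -8, -14, -∞]
  [-∞, 0, -∞, -∞, -∞]
  [-∞, -∞, 0, 7, -∞]
  [-∞, -12, -∞, 0, 3]
  [-5, -4, -13, -9, 0]
D(3):
  [0, 1, -8, -1, -∞]
  [-∞, 0, -∞, -∞, -∞]
  [-∞, -∞, 0, 7, -∞]
  [-∞, -12, -∞, 0, 3]
  [-5, -4, -13, -6, 0]
D(4):
  [0, 1, -8, -1, 2]
  [-∞, 0, -∞, -∞, -∞]
  [-∞, -5, 0, 7, 10]
  [-∞, -12, -∞, 0, 3]
  [-5, -4, -13, -6, 0]
D(5):
  [0, 1, -8, -1, 2]
  [-∞, 0, -∞, -∞, -∞]
  [5, 6, 0, 7, 10]
  [-2, -1, -10, 0, 3]
  [-5, -4, -13, -6, 0]
Answer: W* = [[0, 1, -8, -1, 2], [-∞, 0, -∞, -∞, -∞], [5, 6, 0, 7, 10], [-2, -1, -10, 0, 3], [-5, -4, -13, -6, 0]]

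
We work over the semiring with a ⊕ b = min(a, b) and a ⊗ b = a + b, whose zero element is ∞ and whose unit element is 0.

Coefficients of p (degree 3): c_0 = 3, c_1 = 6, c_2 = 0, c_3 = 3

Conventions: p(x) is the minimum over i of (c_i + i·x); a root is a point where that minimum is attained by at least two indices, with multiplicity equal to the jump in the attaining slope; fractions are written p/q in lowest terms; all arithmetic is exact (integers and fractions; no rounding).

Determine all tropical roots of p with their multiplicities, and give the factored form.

hull edge (i=0, c=3) to (i=2, c=0): slope -3/2, span 2
hull edge (i=2, c=0) to (i=3, c=3): slope 3, span 1
Factored form: p(x) = 3 ⊗ (x ⊕ (-3)) ⊗ (x ⊕ 3/2) ⊗ (x ⊕ 3/2)
Answer: roots = -3 (mult 1), 3/2 (mult 2)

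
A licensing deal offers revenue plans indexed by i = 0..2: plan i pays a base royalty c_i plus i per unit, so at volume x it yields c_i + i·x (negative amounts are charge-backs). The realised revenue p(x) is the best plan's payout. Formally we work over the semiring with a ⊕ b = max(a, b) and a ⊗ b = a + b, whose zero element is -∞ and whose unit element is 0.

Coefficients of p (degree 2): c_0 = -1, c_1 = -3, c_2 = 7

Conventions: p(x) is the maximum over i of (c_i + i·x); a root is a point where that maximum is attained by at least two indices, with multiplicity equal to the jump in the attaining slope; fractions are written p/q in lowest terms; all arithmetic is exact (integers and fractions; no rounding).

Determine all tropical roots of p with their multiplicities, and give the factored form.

hull edge (i=0, c=-1) to (i=2, c=7): slope 4, span 2
Factored form: p(x) = 7 ⊗ (x ⊕ (-4)) ⊗ (x ⊕ (-4))
Answer: roots = -4 (mult 2)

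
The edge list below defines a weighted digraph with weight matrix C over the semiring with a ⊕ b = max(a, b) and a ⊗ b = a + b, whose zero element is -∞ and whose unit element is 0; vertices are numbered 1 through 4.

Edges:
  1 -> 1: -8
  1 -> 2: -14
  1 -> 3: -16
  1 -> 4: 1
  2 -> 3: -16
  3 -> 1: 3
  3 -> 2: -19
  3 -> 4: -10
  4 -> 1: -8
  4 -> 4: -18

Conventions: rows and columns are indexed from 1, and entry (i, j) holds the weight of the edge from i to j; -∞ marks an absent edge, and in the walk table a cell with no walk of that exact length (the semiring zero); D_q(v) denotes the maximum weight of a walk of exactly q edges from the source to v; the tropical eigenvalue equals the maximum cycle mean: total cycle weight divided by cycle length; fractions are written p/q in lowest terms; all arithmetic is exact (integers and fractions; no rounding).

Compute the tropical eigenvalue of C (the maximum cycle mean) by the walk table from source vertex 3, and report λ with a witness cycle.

q=0: [-∞, -∞, 0, -∞]
q=1: [3, -19, -∞, -10]
q=2: [-5, -11, -13, 4]
q=3: [-4, -19, -21, -4]
q=4: [-12, -18, -20, -3]
Optimal cycle mean attained by: cycle 1->4->1, total 1 + (-8), length 2.
Answer: λ = -7/2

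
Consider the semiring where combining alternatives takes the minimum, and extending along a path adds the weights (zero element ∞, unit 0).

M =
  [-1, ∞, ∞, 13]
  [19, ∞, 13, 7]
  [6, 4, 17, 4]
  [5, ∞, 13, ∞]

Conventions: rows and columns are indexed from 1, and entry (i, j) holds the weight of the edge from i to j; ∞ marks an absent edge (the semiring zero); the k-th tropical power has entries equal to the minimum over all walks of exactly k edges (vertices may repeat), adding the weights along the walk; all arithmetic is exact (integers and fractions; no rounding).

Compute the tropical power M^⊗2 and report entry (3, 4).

M^⊗2:
  [-2, ∞, 26, 12]
  [12, 17, 20, 17]
  [5, 21, 17, 11]
  [4, 17, 30, 17]
Key observation: the optimum is the walk 3->2->4, with weight 4 + 7 = 11.
Optimal value attained by: walk 3->2->4.
Answer: (M^⊗2)[3][4] = 11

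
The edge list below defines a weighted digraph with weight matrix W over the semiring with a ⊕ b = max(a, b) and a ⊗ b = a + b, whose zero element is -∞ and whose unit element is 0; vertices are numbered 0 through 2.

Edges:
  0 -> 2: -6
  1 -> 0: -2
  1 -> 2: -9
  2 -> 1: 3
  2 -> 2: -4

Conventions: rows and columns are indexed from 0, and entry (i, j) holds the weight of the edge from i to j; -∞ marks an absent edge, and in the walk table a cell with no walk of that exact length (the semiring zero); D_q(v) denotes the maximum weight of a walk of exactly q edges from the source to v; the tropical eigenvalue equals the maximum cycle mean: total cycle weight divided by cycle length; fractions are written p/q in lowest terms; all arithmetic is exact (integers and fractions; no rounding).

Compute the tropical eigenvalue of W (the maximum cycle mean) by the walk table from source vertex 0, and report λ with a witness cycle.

q=0: [0, -∞, -∞]
q=1: [-∞, -∞, -6]
q=2: [-∞, -3, -10]
q=3: [-5, -7, -12]
Optimal cycle mean attained by: cycle 0->2->1->0, total (-6) + 3 + (-2), length 3.
Answer: λ = -5/3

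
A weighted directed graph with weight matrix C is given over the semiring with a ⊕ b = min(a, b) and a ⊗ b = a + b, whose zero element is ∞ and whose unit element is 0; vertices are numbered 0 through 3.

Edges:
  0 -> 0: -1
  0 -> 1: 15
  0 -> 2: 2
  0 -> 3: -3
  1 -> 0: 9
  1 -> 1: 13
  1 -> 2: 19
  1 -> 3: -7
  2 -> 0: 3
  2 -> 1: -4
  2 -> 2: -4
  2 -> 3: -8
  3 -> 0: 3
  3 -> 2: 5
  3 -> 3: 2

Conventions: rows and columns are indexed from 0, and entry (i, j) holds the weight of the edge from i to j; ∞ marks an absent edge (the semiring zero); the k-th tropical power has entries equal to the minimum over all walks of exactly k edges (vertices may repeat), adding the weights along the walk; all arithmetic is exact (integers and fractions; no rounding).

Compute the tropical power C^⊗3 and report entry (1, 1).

C^⊗2:
  [-2, -2, -2, -6]
  [-4, 15, -2, -5]
  [-5, -8, -8, -12]
  [2, 1, 1, -3]
C^⊗3:
  [-3, -6, -6, -10]
  [-5, -6, -6, -10]
  [-9, -12, -12, -16]
  [0, -3, -3, -7]
Key observation: the optimum is the walk 1->3->2->1, with weight (-7) + 5 + (-4) = -6.
Optimal value attained by: walk 1->3->2->1.
Answer: (C^⊗3)[1][1] = -6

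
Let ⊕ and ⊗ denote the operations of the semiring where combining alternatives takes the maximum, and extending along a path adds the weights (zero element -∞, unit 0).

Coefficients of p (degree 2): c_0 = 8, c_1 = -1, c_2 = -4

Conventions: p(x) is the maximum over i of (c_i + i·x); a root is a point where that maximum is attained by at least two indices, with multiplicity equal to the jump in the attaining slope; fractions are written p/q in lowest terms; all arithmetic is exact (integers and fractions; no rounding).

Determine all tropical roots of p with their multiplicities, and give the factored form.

hull edge (i=0, c=8) to (i=2, c=-4): slope -6, span 2
Factored form: p(x) = -4 ⊗ (x ⊕ 6) ⊗ (x ⊕ 6)
Answer: roots = 6 (mult 2)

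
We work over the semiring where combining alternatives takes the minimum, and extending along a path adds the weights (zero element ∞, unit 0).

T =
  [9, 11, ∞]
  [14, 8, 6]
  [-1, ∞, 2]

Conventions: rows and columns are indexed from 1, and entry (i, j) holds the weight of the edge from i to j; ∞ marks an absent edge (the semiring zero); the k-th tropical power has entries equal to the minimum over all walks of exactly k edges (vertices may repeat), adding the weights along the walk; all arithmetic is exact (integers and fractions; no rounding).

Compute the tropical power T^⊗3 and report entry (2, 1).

T^⊗2:
  [18, 19, 17]
  [5, 16, 8]
  [1, 10, 4]
T^⊗3:
  [16, 27, 19]
  [7, 16, 10]
  [3, 12, 6]
Key observation: the optimum is the walk 2->3->3->1, with weight 6 + 2 + (-1) = 7.
Optimal value attained by: walk 2->3->3->1.
Answer: (T^⊗3)[2][1] = 7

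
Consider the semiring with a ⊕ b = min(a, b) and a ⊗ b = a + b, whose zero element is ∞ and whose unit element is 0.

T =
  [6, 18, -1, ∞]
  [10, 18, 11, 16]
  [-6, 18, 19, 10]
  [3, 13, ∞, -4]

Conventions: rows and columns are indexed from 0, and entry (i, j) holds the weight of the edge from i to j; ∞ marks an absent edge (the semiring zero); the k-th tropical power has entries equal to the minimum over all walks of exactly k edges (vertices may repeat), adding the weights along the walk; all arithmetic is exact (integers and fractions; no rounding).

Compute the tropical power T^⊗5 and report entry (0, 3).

T^⊗2:
  [-7, 17, 5, 9]
  [5, 28, 9, 12]
  [0, 12, -7, 6]
  [-1, 9, 2, -8]
T^⊗3:
  [-1, 11, -8, 5]
  [3, 23, 4, 8]
  [-13, 11, -1, 2]
  [-5, 5, -2, -12]
T^⊗4:
  [-14, 10, -2, 1]
  [-2, 21, 2, 4]
  [-7, 5, -14, -2]
  [-9, 1, -6, -16]
T^⊗5:
  [-8, 4, -15, -3]
  [-4, 16, -3, 0]
  [-20, 4, -8, -6]
  [-13, -3, -10, -20]
Key observation: the optimum is the walk 0->2->3->3->3->3, with weight (-1) + 10 + (-4) + (-4) + (-4) = -3.
Optimal value attained by: walk 0->2->3->3->3->3.
Answer: (T^⊗5)[0][3] = -3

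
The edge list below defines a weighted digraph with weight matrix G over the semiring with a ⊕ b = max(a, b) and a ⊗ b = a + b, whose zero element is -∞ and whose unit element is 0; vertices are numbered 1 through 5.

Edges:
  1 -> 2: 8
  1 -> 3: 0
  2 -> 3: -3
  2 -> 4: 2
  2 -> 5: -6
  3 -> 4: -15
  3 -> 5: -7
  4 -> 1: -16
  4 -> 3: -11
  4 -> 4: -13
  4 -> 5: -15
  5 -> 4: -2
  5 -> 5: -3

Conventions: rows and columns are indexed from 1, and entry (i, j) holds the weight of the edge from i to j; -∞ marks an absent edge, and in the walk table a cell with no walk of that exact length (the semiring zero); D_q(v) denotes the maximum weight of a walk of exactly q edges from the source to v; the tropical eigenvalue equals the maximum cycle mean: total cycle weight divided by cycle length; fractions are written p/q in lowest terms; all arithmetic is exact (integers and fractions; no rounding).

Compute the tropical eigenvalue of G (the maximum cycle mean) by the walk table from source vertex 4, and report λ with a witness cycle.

q=0: [-∞, -∞, -∞, 0, -∞]
q=1: [-16, -∞, -11, -13, -15]
q=2: [-29, -8, -16, -17, -18]
q=3: [-33, -21, -11, -6, -14]
q=4: [-22, -25, -17, -16, -17]
q=5: [-32, -14, -22, -19, -20]
Optimal cycle mean attained by: cycle 1->2->4->1, total 8 + 2 + (-16), length 3.
Answer: λ = -2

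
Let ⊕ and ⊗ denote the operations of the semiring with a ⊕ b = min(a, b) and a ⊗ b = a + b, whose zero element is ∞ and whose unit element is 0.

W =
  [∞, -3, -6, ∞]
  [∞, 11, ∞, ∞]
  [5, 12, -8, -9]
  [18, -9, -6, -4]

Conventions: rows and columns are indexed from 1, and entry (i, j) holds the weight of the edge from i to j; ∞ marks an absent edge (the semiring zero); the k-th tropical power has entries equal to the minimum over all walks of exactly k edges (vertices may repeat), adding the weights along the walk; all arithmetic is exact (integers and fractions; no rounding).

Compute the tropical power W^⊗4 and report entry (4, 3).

W^⊗2:
  [-1, 6, -14, -15]
  [∞, 22, ∞, ∞]
  [-3, -18, -16, -17]
  [-1, -13, -14, -15]
W^⊗3:
  [-9, -24, -22, -23]
  [∞, 33, ∞, ∞]
  [-11, -26, -24, -25]
  [-9, -24, -22, -23]
W^⊗4:
  [-17, -32, -30, -31]
  [∞, 44, ∞, ∞]
  [-19, -34, -32, -33]
  [-17, -32, -30, -31]
Key observation: the optimum is the walk 4->3->3->3->3, with weight (-6) + (-8) + (-8) + (-8) = -30.
Optimal value attained by: walk 4->3->3->3->3.
Answer: (W^⊗4)[4][3] = -30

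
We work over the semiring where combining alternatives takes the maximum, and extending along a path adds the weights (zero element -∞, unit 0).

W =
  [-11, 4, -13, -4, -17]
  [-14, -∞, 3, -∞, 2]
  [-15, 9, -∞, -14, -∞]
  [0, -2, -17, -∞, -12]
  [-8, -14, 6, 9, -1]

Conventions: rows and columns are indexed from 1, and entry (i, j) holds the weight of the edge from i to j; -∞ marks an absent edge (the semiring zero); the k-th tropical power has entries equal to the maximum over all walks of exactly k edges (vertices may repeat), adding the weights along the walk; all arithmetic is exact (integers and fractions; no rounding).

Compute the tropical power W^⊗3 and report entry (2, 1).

W^⊗2:
  [-4, -4, 7, -8, 6]
  [-6, 12, 8, 11, 1]
  [-5, -11, 12, -19, 11]
  [-11, 4, 1, -3, 0]
  [9, 15, 5, 8, -2]
W^⊗3:
  [-2, 16, 12, 15, 5]
  [11, 17, 15, 10, 14]
  [3, 21, 17, 20, 10]
  [-3, 10, 7, 9, 6]
  [8, 14, 18, 7, 17]
Key observation: the optimum is the walk 2->5->4->1, with weight 2 + 9 + 0 = 11.
Optimal value attained by: walk 2->5->4->1.
Answer: (W^⊗3)[2][1] = 11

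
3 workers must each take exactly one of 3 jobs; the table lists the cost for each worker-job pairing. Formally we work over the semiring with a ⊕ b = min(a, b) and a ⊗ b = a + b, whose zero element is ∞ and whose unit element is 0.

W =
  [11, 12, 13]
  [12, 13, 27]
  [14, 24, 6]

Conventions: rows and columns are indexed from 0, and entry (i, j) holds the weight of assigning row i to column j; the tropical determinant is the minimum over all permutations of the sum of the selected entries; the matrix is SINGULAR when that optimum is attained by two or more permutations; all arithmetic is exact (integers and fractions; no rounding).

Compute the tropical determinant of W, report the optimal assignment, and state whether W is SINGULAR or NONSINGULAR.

σ = (0, 1, 2): 11 + 13 + 6 = 30
σ = (0, 2, 1): 11 + 27 + 24 = 62
σ = (1, 0, 2): 12 + 12 + 6 = 30
σ = (1, 2, 0): 12 + 27 + 14 = 53
σ = (2, 0, 1): 13 + 12 + 24 = 49
σ = (2, 1, 0): 13 + 13 + 14 = 40
Optimal value attained by: σ = (0, 1, 2).
Answer: det⊕(W) = 30; verdict: SINGULAR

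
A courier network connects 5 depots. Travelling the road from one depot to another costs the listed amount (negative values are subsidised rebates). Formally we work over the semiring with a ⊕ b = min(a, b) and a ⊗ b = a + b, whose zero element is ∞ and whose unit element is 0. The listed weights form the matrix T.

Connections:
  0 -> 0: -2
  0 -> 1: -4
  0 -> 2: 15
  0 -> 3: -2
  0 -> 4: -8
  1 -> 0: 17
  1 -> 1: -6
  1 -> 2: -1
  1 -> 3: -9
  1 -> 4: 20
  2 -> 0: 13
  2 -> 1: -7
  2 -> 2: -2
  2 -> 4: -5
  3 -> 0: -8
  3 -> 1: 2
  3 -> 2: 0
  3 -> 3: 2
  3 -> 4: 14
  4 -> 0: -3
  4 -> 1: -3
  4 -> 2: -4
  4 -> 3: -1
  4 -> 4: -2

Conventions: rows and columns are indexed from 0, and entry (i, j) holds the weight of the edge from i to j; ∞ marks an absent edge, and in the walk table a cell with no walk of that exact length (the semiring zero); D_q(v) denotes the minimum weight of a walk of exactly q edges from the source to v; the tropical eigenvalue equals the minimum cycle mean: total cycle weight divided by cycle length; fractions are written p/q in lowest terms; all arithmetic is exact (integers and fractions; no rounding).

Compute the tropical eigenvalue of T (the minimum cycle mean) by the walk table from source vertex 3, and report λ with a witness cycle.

q=0: [∞, ∞, ∞, 0, ∞]
q=1: [-8, 2, 0, 2, 14]
q=2: [-10, -12, -2, -10, -16]
q=3: [-19, -19, -20, -21, -18]
q=4: [-29, -27, -22, -28, -27]
q=5: [-36, -33, -31, -36, -37]
Optimal cycle mean attained by: cycle 0->4->2->1->3->0, total (-8) + (-4) + (-7) + (-9) + (-8), length 5.
Answer: λ = -36/5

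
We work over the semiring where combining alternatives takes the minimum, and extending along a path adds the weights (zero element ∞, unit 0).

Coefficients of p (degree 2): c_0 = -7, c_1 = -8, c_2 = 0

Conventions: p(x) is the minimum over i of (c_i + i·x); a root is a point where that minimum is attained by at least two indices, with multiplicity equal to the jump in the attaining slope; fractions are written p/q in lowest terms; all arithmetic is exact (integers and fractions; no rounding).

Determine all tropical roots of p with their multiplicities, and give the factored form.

hull edge (i=0, c=-7) to (i=1, c=-8): slope -1, span 1
hull edge (i=1, c=-8) to (i=2, c=0): slope 8, span 1
Factored form: p(x) = 0 ⊗ (x ⊕ (-8)) ⊗ (x ⊕ 1)
Answer: roots = -8 (mult 1), 1 (mult 1)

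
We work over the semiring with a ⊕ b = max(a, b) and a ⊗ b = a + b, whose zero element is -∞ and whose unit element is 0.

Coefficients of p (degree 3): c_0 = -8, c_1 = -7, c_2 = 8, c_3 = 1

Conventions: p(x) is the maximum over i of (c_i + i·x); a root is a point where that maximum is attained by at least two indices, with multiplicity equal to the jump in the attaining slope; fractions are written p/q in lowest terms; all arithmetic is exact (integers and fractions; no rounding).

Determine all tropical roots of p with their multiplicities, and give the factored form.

hull edge (i=0, c=-8) to (i=2, c=8): slope 8, span 2
hull edge (i=2, c=8) to (i=3, c=1): slope -7, span 1
Factored form: p(x) = 1 ⊗ (x ⊕ (-8)) ⊗ (x ⊕ (-8)) ⊗ (x ⊕ 7)
Answer: roots = -8 (mult 2), 7 (mult 1)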